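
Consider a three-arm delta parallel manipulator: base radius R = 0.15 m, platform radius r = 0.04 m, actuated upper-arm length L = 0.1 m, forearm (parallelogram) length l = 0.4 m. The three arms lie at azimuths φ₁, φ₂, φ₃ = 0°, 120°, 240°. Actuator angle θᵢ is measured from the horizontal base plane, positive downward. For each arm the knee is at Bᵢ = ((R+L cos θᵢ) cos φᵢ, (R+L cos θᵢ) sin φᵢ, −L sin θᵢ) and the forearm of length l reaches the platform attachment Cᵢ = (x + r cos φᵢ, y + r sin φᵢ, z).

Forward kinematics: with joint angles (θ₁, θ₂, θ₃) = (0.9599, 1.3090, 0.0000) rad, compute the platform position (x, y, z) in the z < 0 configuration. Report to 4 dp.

arm 1 at φ=0.0°: e+L cos θ1 = 0.1674;  S1 = (0.1674, 0.0000, -0.0819)
arm 2 at φ=120.0°: e+L cos θ2 = 0.1359;  S2 = (-0.0679, 0.1177, -0.0966)
φ3=240.0°: virtual centre (-0.1050, -0.1819, 0.0000), radius l
|S₂|²−|S₁|² = -0.0069;  |S₃|²−|S₁|² = 0.0094
plane₁₂: -0.4706x+0.2354y+-0.0294z = -0.0069
det = 0.2994;  x = 0.0010+0.0931z,  y = -0.0273+0.3109z
into |P−S₁|² = l²: 1.1054z² + 0.1158z + -0.1249 = 0;  Δ = 0.5656;  z = -0.3926 or 0.2878 → z<0 root = -0.3926
x = -0.0355, y = -0.1494

(-0.0355, -0.1494, -0.3926)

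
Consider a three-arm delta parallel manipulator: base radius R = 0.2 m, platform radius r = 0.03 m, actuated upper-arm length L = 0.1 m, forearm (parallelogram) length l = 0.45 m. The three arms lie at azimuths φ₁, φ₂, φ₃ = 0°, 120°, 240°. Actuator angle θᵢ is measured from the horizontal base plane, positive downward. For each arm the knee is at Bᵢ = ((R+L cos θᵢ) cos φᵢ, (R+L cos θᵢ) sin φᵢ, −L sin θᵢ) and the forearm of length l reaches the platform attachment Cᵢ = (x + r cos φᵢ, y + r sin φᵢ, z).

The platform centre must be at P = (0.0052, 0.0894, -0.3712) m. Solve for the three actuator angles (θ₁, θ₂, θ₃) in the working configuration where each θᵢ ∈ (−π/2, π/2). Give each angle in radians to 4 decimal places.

θ₁ = 0.1746, θ₂ = -0.3483, θ₃ = 0.6982

rotate P by −φ1: (0.0052, 0.0894, -0.3712)
  A=0.1648, B=-0.3712, C=(l²−L²−A²−y'²−z²)/(2L)=0.0978
  √(A²+B²)=0.4061;  θ1 = -1.1530+1.3276 ≈ 0.1746
rotate P by −φ2: (0.0748, -0.0492, -0.3712)
  A cos θ + B sin θ = C:  0.0952·cos θ + -0.3712·sin θ = 0.2162
  γ=atan2(-0.3712,0.0952)=-1.3198;  ψ=arccos(0.5641)=0.9715;  θ2=γ+ψ≈-0.3483
rotate P by −φ3: (-0.0800, -0.0402, -0.3712)
  e−x'=0.2500;  (l²−L²−(e−x')²−y'²−z²)/2L = -0.0471
  √(A²+B²)=0.4475;  θ3 = -0.9780+1.6762 ≈ 0.6982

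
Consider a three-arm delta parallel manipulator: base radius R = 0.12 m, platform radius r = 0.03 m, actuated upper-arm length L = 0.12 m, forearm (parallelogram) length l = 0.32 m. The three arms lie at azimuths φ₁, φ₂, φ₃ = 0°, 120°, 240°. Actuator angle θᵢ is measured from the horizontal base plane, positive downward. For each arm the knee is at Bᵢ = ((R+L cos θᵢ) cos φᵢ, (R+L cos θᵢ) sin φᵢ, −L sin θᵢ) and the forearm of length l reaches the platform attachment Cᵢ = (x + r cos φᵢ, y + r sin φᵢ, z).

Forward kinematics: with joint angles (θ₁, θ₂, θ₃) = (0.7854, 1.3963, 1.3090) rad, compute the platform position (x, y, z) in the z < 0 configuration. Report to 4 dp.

centre 1 = (0.1749·cos0.0°, 0.1749·sin0.0°, -0.0849) = (0.1749, 0.0000, -0.0849)
arm 2 at φ=120.0°: ρ2 = 0.1108;  centre 2 = (-0.0554, 0.0960, -0.1182)
φ3=240.0°: virtual centre (-0.0605, -0.1048, -0.1159), radius l
subtract pairs → two planes through P
plane₁₂: -0.4605x+0.1920y+-0.0666z = -0.0115
Cramer: x(z) = 0.0229-0.1385z;  y(z) = -0.0052+0.0148z
into |P−centre ₁|² = l²: 1.0194z² + 0.2117z + -0.0721 = 0;  Δ = 0.3387;  z = -0.3893 or 0.1816 → z<0 root = -0.3893
x = 0.0768, y = -0.0109

(0.0768, -0.0109, -0.3893)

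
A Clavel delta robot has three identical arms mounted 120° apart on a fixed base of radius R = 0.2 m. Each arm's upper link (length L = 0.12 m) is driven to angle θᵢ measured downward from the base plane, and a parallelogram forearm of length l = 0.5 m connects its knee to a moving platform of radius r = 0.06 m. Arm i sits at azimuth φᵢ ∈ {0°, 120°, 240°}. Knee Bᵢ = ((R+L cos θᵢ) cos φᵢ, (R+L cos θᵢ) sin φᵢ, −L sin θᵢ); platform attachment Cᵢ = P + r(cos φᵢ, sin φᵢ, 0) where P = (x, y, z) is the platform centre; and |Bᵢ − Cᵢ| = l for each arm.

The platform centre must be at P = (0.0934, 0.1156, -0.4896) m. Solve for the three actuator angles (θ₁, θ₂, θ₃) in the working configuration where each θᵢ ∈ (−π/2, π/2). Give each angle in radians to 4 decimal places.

θ₁ = 0.2621, θ₂ = 0.4365, θ₃ = 1.2220

arm 1 (φ=0.0°): x'=0.0934, y'=0.1156
  A cos θ + B sin θ = C:  0.0466·cos θ + -0.4896·sin θ = -0.0818
  √(A²+B²)=0.4918;  θ1 = -1.4759+1.7380 ≈ 0.2621
arm 2 (φ=120.0°): x'=0.0534, y'=-0.1387
  A=0.0866, B=-0.4896, C=(l²−L²−A²−y'²−z²)/(2L)=-0.1285
  √(A²+B²)=0.4972;  θ2 = -1.3958+1.8322 ≈ 0.4365
rotate P by −φ3: (-0.1468, 0.0231, -0.4896)
  A=0.2868, B=-0.4896, C=(l²−L²−A²−y'²−z²)/(2L)=-0.3621
  γ=atan2(-0.4896,0.2868)=-1.0409;  ψ=arccos(-0.6381)=2.2629;  θ3=γ+ψ≈1.2220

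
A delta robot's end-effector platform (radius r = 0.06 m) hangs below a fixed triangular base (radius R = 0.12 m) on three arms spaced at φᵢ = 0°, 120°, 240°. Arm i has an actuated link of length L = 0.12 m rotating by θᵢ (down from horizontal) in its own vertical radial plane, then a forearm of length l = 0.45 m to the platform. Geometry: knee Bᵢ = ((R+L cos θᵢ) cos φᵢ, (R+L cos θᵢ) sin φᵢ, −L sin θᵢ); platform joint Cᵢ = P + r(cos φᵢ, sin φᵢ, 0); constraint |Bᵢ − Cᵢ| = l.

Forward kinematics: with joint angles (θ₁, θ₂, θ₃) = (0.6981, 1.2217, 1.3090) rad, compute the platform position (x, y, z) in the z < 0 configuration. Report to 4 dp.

arm 1 at φ=0.0°: (R−r)+L cos θ1 = 0.1519;  centre 1 = (0.1519, 0.0000, -0.0771)
arm 2 at φ=120.0°: (R−r)+L cos θ2 = 0.1010;  centre 2 = (-0.0505, 0.0875, -0.1128)
φ3=240.0°: virtual centre (-0.0455, -0.0789, -0.1159), radius l
eliminate P² terms by subtracting sphere 1 from 2 and 3
linear system: -0.4049x+0.1750y = -0.0061−-0.0713z; -0.3949x+-0.1577y = -0.0073−-0.0776z
det = 0.1330;  x = 0.0169+-0.1866z,  y = 0.0041+-0.0245z
into |P−centre ₁|² = l²: 1.0354z² + 0.2045z + -0.1783 = 0;  Δ = 0.7802;  z = -0.5253 or 0.3278 → z<0 root = -0.5253
x = 0.1149, y = 0.0170

(0.1149, 0.0170, -0.5253)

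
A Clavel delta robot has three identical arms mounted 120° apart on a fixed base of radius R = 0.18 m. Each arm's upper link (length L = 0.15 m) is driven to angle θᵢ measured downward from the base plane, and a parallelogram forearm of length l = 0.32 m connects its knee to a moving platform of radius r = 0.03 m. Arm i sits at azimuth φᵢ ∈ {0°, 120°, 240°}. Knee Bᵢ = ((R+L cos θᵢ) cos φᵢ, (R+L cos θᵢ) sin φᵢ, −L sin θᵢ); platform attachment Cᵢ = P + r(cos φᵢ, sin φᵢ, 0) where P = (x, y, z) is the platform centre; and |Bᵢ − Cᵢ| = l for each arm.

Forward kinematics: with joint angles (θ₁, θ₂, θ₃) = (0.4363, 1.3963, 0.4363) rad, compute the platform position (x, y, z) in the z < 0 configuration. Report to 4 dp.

arm 1 at φ=0.0°: e+L cos θ1 = 0.2859;  O1 = (0.2859, 0.0000, -0.0634)
arm 2 at φ=120.0°: e+L cos θ2 = 0.1760;  O2 = (-0.0880, 0.1525, -0.1477)
O3 = (0.2859·cos240.0°, 0.2859·sin240.0°, -0.0634) = (-0.1430, -0.2476, -0.0634)
eliminate P² terms by subtracting sphere 1 from 2 and 3
plane₁₂: -0.7479x+0.3049y+-0.1687z = -0.0330
det = 0.6320;  x = 0.0258+-0.1322z,  y = -0.0448+0.2289z
quadratic in z: (1.0699)z²+(0.1750)z+(-0.0287)=0, √Δ=0.3919 → z ∈ {-0.2649, 0.1013}; z = -0.2649 (taking z<0)
x = 0.0609, y = -0.1054

(0.0609, -0.1054, -0.2649)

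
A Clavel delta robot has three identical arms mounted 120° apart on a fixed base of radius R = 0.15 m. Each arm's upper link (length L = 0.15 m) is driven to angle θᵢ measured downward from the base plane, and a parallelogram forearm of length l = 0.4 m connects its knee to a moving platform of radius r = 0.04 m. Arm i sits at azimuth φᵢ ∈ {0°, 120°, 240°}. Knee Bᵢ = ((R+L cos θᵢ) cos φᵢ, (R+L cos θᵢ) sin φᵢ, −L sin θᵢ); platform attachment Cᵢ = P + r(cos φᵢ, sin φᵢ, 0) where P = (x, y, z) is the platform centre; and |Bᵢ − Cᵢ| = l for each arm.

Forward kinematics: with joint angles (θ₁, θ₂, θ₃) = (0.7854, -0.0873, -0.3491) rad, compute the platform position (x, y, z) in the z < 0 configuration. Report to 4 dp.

φ1=0.0°: virtual centre (0.2161, 0.0000, -0.1061), radius l
φ2=120.0°: virtual centre (-0.1297, 0.2247, 0.0131), radius l
φ3=240.0°: virtual centre (-0.1255, -0.2173, 0.0513), radius l
eliminate P² terms by subtracting sphere 1 from 2 and 3
linear system: -0.6916x+0.4493y = 0.0095−0.2383z; -0.6831x+-0.4347y = 0.0077−0.3147z
Cramer: x(z) = -0.0125+0.4033z;  y(z) = 0.0020+0.0904z
sphere 1 gives Az²+Bz+C=0 with A=1.1708, B=0.0281, C=-0.0965;  B²−4AC=0.4527;  roots -0.2994, 0.2753;  negative root z = -0.2994
x = -0.1332, y = -0.0251

(-0.1332, -0.0251, -0.2994)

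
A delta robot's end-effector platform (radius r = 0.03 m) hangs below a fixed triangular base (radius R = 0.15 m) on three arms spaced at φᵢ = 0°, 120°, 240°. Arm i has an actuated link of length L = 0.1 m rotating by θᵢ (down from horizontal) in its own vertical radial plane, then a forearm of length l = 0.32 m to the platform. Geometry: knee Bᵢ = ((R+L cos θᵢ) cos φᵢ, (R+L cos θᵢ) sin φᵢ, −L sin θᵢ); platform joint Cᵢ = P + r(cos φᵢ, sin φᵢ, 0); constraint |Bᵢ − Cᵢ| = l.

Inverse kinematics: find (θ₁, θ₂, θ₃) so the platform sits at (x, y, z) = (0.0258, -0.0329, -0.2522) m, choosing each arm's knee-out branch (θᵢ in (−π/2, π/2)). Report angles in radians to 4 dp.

θ₁ = 0.0000, θ₂ = 0.5239, θ₃ = 0.0876

rotate P by −φ1: (0.0258, -0.0329, -0.2522)
  e−x'=0.0942;  (l²−L²−(e−x')²−y'²−z²)/2L = 0.0942
  θ1 = atan2(B,A) + arccos(C/0.2692) = 0.0000
φ2=120.0° → target in arm frame (-0.0414, -0.0059)
  A cos θ + B sin θ = C:  0.1614·cos θ + -0.2522·sin θ = 0.0136
  √(A²+B²)=0.2994;  θ2 = -1.0015+1.5255 ≈ 0.5239
φ3=240.0° → target in arm frame (0.0156, 0.0388)
  A cos θ + B sin θ = C:  0.1044·cos θ + -0.2522·sin θ = 0.0819
  θ3 = atan2(B,A) + arccos(C/0.2730) = 0.0876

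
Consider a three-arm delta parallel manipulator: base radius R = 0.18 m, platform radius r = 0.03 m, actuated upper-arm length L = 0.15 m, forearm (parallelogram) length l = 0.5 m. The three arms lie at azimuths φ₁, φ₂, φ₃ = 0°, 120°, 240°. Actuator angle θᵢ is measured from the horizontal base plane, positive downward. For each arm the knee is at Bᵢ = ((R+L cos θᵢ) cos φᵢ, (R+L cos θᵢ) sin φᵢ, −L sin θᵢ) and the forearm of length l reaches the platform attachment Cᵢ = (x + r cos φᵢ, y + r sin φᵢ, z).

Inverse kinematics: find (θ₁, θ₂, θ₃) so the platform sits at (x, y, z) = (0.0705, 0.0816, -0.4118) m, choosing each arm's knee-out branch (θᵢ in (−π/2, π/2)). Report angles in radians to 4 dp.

θ₁ = -0.1745, θ₂ = -0.0003, θ₃ = 0.6110

arm 1 (φ=0.0°): x'=0.0705, y'=0.0816
  A=0.0795, B=-0.4118, C=(l²−L²−A²−y'²−z²)/(2L)=0.1498
  γ=atan2(-0.4118,0.0795)=-1.3801;  ψ=arccos(0.3572)=1.2055;  θ1=γ+ψ≈-0.1745
φ2=120.0° → target in arm frame (0.0354, -0.1019)
  A=0.1146, B=-0.4118, C=(l²−L²−A²−y'²−z²)/(2L)=0.1147
  θ2 = atan2(B,A) + arccos(C/0.4274) = -0.0003
φ3=240.0° → target in arm frame (-0.1059, 0.0203)
  A=0.2559, B=-0.4118, C=(l²−L²−A²−y'²−z²)/(2L)=-0.0266
  √(A²+B²)=0.4848;  θ3 = -1.0147+1.6257 ≈ 0.6110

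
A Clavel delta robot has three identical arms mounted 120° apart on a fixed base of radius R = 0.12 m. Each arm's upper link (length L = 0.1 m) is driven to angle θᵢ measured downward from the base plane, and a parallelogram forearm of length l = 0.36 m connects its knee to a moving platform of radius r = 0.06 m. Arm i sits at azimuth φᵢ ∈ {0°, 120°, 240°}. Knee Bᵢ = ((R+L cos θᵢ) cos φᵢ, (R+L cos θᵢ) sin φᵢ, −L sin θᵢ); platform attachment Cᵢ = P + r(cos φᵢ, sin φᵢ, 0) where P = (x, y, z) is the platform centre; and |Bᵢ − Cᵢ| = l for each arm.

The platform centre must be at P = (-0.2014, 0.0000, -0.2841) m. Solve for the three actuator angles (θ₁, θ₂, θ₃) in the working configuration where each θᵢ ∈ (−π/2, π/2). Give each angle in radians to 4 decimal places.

arm 1 (φ=0.0°): x'=-0.2014, y'=0.0000
  e−x'=0.2614;  (l²−L²−(e−x')²−y'²−z²)/2L = -0.1472
  θ1 = atan2(B,A) + arccos(C/0.3861) = 1.1350
φ2=120.0° → target in arm frame (0.1007, 0.1744)
  e−x'=-0.0407;  (l²−L²−(e−x')²−y'²−z²)/2L = 0.0340
  γ=atan2(-0.2841,-0.0407)=-1.7131;  ψ=arccos(0.1186)=1.4519;  θ2=γ+ψ≈-0.2612
rotate P by −φ3: (0.1007, -0.1744, -0.2841)
  A=-0.0407, B=-0.2841, C=(l²−L²−A²−y'²−z²)/(2L)=0.0340
  √(A²+B²)=0.2870;  θ3 = -1.7131+1.4519 ≈ -0.2612

θ₁ = 1.1350, θ₂ = -0.2612, θ₃ = -0.2612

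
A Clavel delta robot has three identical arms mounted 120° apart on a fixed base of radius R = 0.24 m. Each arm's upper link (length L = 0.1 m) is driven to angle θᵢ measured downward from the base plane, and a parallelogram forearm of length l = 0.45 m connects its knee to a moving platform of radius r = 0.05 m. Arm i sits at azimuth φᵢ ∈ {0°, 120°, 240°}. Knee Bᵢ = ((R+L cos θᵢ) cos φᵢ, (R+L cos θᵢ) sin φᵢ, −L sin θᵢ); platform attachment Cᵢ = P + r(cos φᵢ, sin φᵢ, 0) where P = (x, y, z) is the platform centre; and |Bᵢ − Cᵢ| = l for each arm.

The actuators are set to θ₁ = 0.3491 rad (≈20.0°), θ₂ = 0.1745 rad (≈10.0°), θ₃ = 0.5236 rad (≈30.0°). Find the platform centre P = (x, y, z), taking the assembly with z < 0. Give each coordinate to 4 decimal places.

φ1=0.0°: virtual centre (0.2840, 0.0000, -0.0342), radius l
S2 = (0.2885·cos120.0°, 0.2885·sin120.0°, -0.0174) = (-0.1442, 0.2498, -0.0174)
arm 3 at φ=240.0°: ρ3 = 0.2766;  S3 = (-0.1383, -0.2395, -0.0500)
|S₂|²−|S₁|² = 0.0017;  |S₃|²−|S₁|² = -0.0028
plane₁₂: -0.8564x+0.4997y+0.0337z = 0.0017
Cramer: x(z) = 0.0007+0.0004z;  y(z) = 0.0046-0.0667z
sphere 1 gives Az²+Bz+C=0 with A=1.0044, B=0.0676, C=-0.1211;  B²−4AC=0.4910;  roots -0.3824, 0.3152;  negative root z = -0.3824
x = 0.0005, y = 0.0301

(0.0005, 0.0301, -0.3824)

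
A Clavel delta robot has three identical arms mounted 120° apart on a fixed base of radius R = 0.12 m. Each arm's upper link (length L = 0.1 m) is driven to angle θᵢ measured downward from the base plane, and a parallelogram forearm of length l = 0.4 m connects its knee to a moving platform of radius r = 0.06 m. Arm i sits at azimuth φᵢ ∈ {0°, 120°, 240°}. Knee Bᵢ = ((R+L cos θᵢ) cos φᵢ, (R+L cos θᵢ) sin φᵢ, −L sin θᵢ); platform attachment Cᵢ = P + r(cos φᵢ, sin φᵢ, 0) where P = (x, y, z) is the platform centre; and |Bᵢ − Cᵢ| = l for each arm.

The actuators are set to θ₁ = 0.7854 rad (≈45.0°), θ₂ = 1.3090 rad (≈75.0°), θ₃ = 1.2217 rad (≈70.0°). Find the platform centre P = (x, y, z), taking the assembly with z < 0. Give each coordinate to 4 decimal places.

arm 1 at φ=0.0°: e+L cos θ1 = 0.1307;  O1 = (0.1307, 0.0000, -0.0707)
φ2=120.0°: virtual centre (-0.0429, 0.0744, -0.0966), radius l
O3 = (0.0942·cos240.0°, 0.0942·sin240.0°, -0.0940) = (-0.0471, -0.0816, -0.0940)
subtract pairs → two planes through P
[-0.3473 0.1488 -0.0518]·P = -0.0054;  [-0.3556 -0.1632 -0.0465]·P = -0.0044
det = 0.1096;  x = 0.0140+-0.1402z,  y = -0.0036+0.0206z
quadratic in z: (1.0201)z²+(0.1740)z+(-0.1414)=0, √Δ=0.7791 → z ∈ {-0.4672, 0.2966}; z = -0.4672 (taking z<0)
x = 0.0795, y = -0.0132

(0.0795, -0.0132, -0.4672)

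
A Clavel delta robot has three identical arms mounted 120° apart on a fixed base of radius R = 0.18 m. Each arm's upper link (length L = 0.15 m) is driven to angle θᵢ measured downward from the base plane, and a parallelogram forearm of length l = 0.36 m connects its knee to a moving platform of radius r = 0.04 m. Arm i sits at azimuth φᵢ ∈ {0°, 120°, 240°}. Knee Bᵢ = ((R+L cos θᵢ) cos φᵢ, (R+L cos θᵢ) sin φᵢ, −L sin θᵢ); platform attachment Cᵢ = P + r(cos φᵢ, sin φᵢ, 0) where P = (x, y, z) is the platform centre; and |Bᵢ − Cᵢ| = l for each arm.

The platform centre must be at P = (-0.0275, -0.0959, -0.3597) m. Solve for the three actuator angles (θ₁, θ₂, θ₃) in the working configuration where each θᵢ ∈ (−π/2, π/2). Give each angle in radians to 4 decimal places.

φ1=0.0° → target in arm frame (-0.0275, -0.0959)
  e−x'=0.1675;  (l²−L²−(e−x')²−y'²−z²)/2L = -0.1985
  √(A²+B²)=0.3968;  θ1 = -1.1350+2.0946 ≈ 0.9596
φ2=120.0° → target in arm frame (-0.0693, 0.0718)
  A=0.2093, B=-0.3597, C=(l²−L²−A²−y'²−z²)/(2L)=-0.2375
  √(A²+B²)=0.4162;  θ2 = -1.0438+2.1781 ≈ 1.1343
arm 3 (φ=240.0°): x'=0.0968, y'=0.0241
  e−x'=0.0432;  (l²−L²−(e−x')²−y'²−z²)/2L = -0.0824
  γ=atan2(-0.3597,0.0432)=-1.4513;  ψ=arccos(-0.2276)=1.8004;  θ3=γ+ψ≈0.3491

θ₁ = 0.9596, θ₂ = 1.1343, θ₃ = 0.3491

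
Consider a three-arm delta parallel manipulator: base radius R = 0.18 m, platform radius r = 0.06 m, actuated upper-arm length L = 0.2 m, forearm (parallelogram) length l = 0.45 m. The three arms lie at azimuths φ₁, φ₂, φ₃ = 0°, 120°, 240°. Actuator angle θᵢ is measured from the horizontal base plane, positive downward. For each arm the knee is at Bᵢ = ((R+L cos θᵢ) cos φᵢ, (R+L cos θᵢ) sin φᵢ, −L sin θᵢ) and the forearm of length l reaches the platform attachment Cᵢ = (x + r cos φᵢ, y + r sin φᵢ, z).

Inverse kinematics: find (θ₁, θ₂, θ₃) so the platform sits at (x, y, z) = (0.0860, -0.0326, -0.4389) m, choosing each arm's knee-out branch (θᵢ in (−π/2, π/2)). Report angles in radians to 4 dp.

θ₁ = 0.2621, θ₂ = 0.7856, θ₃ = 0.6108

rotate P by −φ1: (0.0860, -0.0326, -0.4389)
  A=0.0340, B=-0.4389, C=(l²−L²−A²−y'²−z²)/(2L)=-0.0809
  γ=atan2(-0.4389,0.0340)=-1.4935;  ψ=arccos(-0.1837)=1.7556;  θ1=γ+ψ≈0.2621
φ2=120.0° → target in arm frame (-0.0712, -0.0582)
  e−x'=0.1912;  (l²−L²−(e−x')²−y'²−z²)/2L = -0.1752
  √(A²+B²)=0.4788;  θ2 = -1.1599+1.9455 ≈ 0.7856
arm 3 (φ=240.0°): x'=-0.0148, y'=0.0908
  A cos θ + B sin θ = C:  0.1348·cos θ + -0.4389·sin θ = -0.1413
  √(A²+B²)=0.4591;  θ3 = -1.2729+1.8837 ≈ 0.6108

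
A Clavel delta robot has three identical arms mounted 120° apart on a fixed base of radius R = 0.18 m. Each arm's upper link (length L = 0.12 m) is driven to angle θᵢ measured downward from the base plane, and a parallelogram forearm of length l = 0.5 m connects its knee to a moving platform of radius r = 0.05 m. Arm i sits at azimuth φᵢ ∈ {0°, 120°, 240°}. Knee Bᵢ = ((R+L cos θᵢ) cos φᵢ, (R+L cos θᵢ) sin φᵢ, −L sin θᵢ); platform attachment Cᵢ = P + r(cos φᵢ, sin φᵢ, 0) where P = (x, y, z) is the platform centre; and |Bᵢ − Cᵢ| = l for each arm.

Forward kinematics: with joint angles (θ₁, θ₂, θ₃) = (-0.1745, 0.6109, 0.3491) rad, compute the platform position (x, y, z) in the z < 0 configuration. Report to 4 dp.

O1 = (0.2482·cos0.0°, 0.2482·sin0.0°, 0.0208) = (0.2482, 0.0000, 0.0208)
arm 2 at φ=120.0°: ρ2 = 0.2283;  O2 = (-0.1141, 0.1977, -0.0688)
arm 3 at φ=240.0°: ρ3 = 0.2428;  O3 = (-0.1214, -0.2102, -0.0410)
eliminate P² terms by subtracting sphere 1 from 2 and 3
plane₁₂: -0.7247x+0.3954y+-0.1793z = -0.0052
det = 0.5970;  x = 0.0046+-0.2083z,  y = -0.0047+0.0718z
sphere 1 gives Az²+Bz+C=0 with A=1.0485, B=0.0591, C=-0.1902;  B²−4AC=0.8012;  roots -0.4550, 0.3986;  negative root z = -0.4550
x = 0.0994, y = -0.0374

(0.0994, -0.0374, -0.4550)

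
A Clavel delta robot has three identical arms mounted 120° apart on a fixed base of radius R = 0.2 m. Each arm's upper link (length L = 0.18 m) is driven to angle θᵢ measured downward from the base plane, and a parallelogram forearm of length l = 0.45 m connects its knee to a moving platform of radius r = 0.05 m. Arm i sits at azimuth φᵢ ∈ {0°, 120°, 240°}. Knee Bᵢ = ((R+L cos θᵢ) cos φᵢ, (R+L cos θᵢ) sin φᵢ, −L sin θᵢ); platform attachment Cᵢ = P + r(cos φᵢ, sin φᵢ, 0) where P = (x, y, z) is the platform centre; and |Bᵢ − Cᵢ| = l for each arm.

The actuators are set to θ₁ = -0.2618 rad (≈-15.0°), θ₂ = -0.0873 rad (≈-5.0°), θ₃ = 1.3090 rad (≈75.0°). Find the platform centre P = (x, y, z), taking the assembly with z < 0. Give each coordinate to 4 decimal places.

φ1=0.0°: virtual centre (0.3239, 0.0000, 0.0466), radius l
centre 2 = (0.3293·cos120.0°, 0.3293·sin120.0°, 0.0157) = (-0.1647, 0.2852, 0.0157)
arm 3 at φ=240.0°: e+L cos θ3 = 0.1966;  centre 3 = (-0.0983, -0.1702, -0.1739)
|centre ₂|²−|centre ₁|² = 0.0016;  |centre ₃|²−|centre ₁|² = -0.0382
[-0.9770 0.5704 -0.0618]·P = 0.0016;  [-0.8443 -0.3405 -0.4409]·P = -0.0382
Cramer: x(z) = 0.0261-0.3347z;  y(z) = 0.0475-0.4650z
into |P−centre ₁|² = l²: 1.3282z² + 0.0620z + -0.1094 = 0;  Δ = 0.5850;  z = -0.3113 or 0.2646 → z<0 root = -0.3113
x = 0.1302, y = 0.1922

(0.1302, 0.1922, -0.3113)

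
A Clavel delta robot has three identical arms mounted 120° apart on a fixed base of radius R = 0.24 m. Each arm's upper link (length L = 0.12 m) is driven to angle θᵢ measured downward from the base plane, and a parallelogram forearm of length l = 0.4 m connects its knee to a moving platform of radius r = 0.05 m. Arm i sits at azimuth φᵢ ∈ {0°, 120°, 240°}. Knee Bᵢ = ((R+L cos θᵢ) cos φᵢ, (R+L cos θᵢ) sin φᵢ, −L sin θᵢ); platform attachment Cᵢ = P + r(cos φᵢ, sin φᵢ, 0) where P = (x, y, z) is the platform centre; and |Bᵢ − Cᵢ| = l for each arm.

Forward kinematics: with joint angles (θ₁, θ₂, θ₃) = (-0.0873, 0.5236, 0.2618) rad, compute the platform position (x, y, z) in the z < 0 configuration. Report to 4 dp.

(0.0387, -0.0206, -0.2832)

φ1=0.0°: virtual centre (0.3095, 0.0000, 0.0105), radius l
φ2=120.0°: virtual centre (-0.1470, 0.2545, -0.0600), radius l
centre 3 = (0.3059·cos240.0°, 0.3059·sin240.0°, -0.0311) = (-0.1530, -0.2649, -0.0311)
eliminate P² terms by subtracting sphere 1 from 2 and 3
plane₁₂: -0.9130x+0.5091y+-0.1409z = -0.0059
det = 0.9547;  x = 0.0040+-0.1225z,  y = -0.0044+0.0571z
into |P−centre ₁|² = l²: 1.0183z² + 0.0534z + -0.0665 = 0;  Δ = 0.2738;  z = -0.2832 or 0.2307 → z<0 root = -0.2832
x = 0.0387, y = -0.0206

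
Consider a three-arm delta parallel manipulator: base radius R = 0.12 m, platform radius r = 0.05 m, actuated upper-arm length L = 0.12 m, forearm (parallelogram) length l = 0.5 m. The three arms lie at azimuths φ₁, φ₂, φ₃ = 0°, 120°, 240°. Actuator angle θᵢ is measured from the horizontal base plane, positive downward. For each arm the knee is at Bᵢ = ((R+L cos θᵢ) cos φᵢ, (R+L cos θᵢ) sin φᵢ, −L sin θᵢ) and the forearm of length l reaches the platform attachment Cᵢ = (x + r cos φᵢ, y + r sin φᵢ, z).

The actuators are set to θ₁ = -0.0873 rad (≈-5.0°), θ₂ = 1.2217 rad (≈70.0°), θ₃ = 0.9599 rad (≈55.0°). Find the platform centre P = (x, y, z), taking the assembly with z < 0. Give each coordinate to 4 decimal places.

φ1=0.0°: virtual centre (0.1895, 0.0000, 0.0105), radius l
O2 = (0.1110·cos120.0°, 0.1110·sin120.0°, -0.1128) = (-0.0555, 0.0962, -0.1128)
arm 3 at φ=240.0°: ρ3 = 0.1388;  O3 = (-0.0694, -0.1202, -0.0983)
subtract pairs → two planes through P
[-0.4901 0.1923 -0.2464]·P = -0.0110;  [-0.5179 -0.2405 -0.2175]·P = -0.0071
Cramer: x(z) = 0.0184-0.4649z;  y(z) = -0.0102+0.0967z
sphere 1 gives Az²+Bz+C=0 with A=1.2255, B=0.1362, C=-0.2205;  B²−4AC=1.0994;  roots -0.4834, 0.3722;  negative root z = -0.4834
x = 0.2431, y = -0.0569

(0.2431, -0.0569, -0.4834)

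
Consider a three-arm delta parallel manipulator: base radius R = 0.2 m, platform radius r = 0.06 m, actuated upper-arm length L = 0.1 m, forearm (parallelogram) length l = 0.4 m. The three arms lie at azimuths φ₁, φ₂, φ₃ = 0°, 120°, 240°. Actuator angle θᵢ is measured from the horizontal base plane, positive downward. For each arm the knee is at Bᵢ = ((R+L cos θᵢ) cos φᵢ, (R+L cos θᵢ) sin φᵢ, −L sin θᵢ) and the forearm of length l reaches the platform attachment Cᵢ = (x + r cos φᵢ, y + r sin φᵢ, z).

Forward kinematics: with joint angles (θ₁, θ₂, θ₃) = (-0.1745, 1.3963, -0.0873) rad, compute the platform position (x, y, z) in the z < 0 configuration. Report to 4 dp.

(0.0919, -0.1458, -0.3250)

arm 1 at φ=0.0°: ρ1 = 0.2385;  S1 = (0.2385, 0.0000, 0.0174)
arm 2 at φ=120.0°: ρ2 = 0.1574;  S2 = (-0.0787, 0.1363, -0.0985)
S3 = (0.2396·cos240.0°, 0.2396·sin240.0°, 0.0087) = (-0.1198, -0.2075, 0.0087)
|S₂|²−|S₁|² = -0.0227;  |S₃|²−|S₁|² = 0.0003
[-0.6343 0.2726 -0.2317]·P = -0.0227;  [-0.7166 -0.4150 -0.0173]·P = 0.0003
Cramer: x(z) = 0.0204-0.2200z;  y(z) = -0.0359+0.3381z
quadratic in z: (1.1627)z²+(0.0369)z+(-0.1108)=0, √Δ=0.7189 → z ∈ {-0.3250, 0.2933}; z = -0.3250 (taking z<0)
x = 0.0919, y = -0.1458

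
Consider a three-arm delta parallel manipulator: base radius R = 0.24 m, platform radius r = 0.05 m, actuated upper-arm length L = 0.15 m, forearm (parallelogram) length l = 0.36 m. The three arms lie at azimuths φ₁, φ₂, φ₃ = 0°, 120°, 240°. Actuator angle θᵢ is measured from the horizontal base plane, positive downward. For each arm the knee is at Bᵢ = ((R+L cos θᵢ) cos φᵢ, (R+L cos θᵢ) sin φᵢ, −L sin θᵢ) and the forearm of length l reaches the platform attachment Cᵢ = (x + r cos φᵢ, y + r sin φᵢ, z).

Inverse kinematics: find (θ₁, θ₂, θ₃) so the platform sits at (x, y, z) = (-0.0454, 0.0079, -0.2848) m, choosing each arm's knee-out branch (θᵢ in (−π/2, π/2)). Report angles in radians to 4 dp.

θ₁ = 0.9600, θ₂ = 0.5234, θ₃ = 0.6108

arm 1 (φ=0.0°): x'=-0.0454, y'=0.0079
  e−x'=0.2354;  (l²−L²−(e−x')²−y'²−z²)/2L = -0.0983
  θ1 = atan2(B,A) + arccos(C/0.3695) = 0.9600
φ2=120.0° → target in arm frame (0.0295, 0.0354)
  A cos θ + B sin θ = C:  0.1605·cos θ + -0.2848·sin θ = -0.0034
  θ2 = atan2(B,A) + arccos(C/0.3269) = 0.5234
φ3=240.0° → target in arm frame (0.0159, -0.0433)
  A cos θ + B sin θ = C:  0.1741·cos θ + -0.2848·sin θ = -0.0207
  √(A²+B²)=0.3338;  θ3 = -1.0220+1.6328 ≈ 0.6108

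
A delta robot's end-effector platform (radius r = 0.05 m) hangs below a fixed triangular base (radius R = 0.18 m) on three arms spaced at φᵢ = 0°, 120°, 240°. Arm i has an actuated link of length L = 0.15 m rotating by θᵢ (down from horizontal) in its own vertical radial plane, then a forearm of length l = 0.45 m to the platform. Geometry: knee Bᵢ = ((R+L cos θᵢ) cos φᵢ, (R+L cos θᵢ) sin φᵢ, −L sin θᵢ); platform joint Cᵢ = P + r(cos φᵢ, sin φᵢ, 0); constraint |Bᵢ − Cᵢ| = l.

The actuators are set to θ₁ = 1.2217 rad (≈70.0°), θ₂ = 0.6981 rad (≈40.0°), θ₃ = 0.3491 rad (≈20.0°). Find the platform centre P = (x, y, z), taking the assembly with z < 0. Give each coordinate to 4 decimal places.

(-0.1301, -0.0504, -0.4618)

O1 = (0.1813·cos0.0°, 0.1813·sin0.0°, -0.1410) = (0.1813, 0.0000, -0.1410)
O2 = (0.2449·cos120.0°, 0.2449·sin120.0°, -0.0964) = (-0.1225, 0.2121, -0.0964)
arm 3 at φ=240.0°: ρ3 = 0.2710;  O3 = (-0.1355, -0.2347, -0.0513)
eliminate P² terms by subtracting sphere 1 from 2 and 3
[-0.6075 0.4242 0.0891]·P = 0.0165;  [-0.6336 -0.4693 0.1793]·P = 0.0233
det = 0.5539;  x = -0.0319+0.2128z,  y = -0.0066+0.0948z
into |P−O₁|² = l²: 1.0543z² + 0.1899z + -0.1371 = 0;  Δ = 0.6144;  z = -0.4618 or 0.2817 → z<0 root = -0.4618
x = -0.1301, y = -0.0504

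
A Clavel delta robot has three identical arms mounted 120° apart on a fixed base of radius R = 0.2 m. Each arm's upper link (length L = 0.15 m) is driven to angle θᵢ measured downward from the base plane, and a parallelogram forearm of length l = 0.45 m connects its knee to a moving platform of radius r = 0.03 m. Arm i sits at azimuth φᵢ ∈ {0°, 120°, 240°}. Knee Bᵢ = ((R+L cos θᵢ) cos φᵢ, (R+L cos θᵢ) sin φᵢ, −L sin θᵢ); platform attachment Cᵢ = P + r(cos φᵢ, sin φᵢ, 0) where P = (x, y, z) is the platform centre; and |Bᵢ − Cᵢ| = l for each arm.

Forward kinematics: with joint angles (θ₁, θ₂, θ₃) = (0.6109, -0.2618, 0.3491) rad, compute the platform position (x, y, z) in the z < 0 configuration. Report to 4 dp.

φ1=0.0°: virtual centre (0.2929, 0.0000, -0.0860), radius l
arm 2 at φ=120.0°: ρ2 = 0.3149;  S2 = (-0.1574, 0.2727, 0.0388)
S3 = (0.3110·cos240.0°, 0.3110·sin240.0°, -0.0513) = (-0.1555, -0.2693, -0.0513)
|S₂|²−|S₁|² = 0.0075;  |S₃|²−|S₁|² = 0.0061
plane₁₂: -0.9006x+0.5454y+0.2497z = 0.0075
det = 0.9741;  x = -0.0076+0.1770z,  y = 0.0012+-0.1657z
quadratic in z: (1.0588)z²+(0.0653)z+(-0.1048)=0, √Δ=0.6695 → z ∈ {-0.3470, 0.2853}; z = -0.3470 (taking z<0)
x = -0.0690, y = 0.0587

(-0.0690, 0.0587, -0.3470)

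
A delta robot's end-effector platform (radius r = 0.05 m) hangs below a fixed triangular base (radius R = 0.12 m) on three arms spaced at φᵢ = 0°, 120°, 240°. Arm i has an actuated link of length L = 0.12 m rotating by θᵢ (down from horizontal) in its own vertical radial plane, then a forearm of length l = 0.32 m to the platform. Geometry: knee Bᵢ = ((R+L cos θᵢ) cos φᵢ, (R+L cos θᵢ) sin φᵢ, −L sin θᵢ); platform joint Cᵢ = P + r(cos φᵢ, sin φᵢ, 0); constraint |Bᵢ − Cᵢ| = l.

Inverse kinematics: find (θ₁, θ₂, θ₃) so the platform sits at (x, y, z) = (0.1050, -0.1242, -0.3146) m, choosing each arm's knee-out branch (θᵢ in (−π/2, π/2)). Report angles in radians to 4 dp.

θ₁ = 0.2613, θ₂ = 1.3957, θ₃ = 0.5231

rotate P by −φ1: (0.1050, -0.1242, -0.3146)
  e−x'=-0.0350;  (l²−L²−(e−x')²−y'²−z²)/2L = -0.1151
  √(A²+B²)=0.3165;  θ1 = -1.6816+1.9429 ≈ 0.2613
φ2=120.0° → target in arm frame (-0.1601, -0.0288)
  e−x'=0.2301;  (l²−L²−(e−x')²−y'²−z²)/2L = -0.2697
  √(A²+B²)=0.3897;  θ2 = -0.9394+2.3351 ≈ 1.3957
arm 3 (φ=240.0°): x'=0.0551, y'=0.1530
  A=0.0149, B=-0.3146, C=(l²−L²−A²−y'²−z²)/(2L)=-0.1442
  √(A²+B²)=0.3150;  θ3 = -1.5233+2.0465 ≈ 0.5231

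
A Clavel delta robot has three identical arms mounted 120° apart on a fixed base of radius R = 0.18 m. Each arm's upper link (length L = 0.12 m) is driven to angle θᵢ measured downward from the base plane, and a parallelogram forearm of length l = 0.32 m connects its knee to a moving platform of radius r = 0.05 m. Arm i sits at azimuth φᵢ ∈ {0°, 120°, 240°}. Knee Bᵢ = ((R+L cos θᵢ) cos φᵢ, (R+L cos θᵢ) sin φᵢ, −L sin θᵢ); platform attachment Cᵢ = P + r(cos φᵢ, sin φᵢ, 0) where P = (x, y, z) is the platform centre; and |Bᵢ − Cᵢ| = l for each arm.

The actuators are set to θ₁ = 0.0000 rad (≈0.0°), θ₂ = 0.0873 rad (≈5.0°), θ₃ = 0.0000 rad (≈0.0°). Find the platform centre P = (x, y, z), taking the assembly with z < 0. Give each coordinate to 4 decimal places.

(0.0029, -0.0051, -0.2033)

φ1=0.0°: virtual centre (0.2500, 0.0000, 0.0000), radius l
arm 2 at φ=120.0°: e+L cos θ2 = 0.2495;  O2 = (-0.1248, 0.2161, -0.0105)
arm 3 at φ=240.0°: e+L cos θ3 = 0.2500;  O3 = (-0.1250, -0.2165, 0.0000)
|O₂|²−|O₁|² = -0.0001;  |O₃|²−|O₁|² = 0.0000
plane₁₂: -0.7495x+0.4322y+-0.0209z = -0.0001
Cramer: x(z) = 0.0001-0.0140z;  y(z) = -0.0001+0.0242z
sphere 1 gives Az²+Bz+C=0 with A=1.0008, B=0.0070, C=-0.0399;  B²−4AC=0.1599;  roots -0.2033, 0.1963;  negative root z = -0.2033
x = 0.0029, y = -0.0051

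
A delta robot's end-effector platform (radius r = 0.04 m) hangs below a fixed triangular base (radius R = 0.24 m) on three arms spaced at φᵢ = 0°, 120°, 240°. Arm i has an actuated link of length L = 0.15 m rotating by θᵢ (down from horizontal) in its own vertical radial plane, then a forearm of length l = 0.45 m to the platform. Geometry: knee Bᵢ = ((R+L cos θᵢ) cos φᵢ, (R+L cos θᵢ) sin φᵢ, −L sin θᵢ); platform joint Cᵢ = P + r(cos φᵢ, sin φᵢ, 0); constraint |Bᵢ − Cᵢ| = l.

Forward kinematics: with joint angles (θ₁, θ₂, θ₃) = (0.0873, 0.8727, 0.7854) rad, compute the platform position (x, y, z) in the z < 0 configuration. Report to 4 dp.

φ1=0.0°: virtual centre (0.3494, 0.0000, -0.0131), radius l
S2 = (0.2964·cos120.0°, 0.2964·sin120.0°, -0.1149) = (-0.1482, 0.2567, -0.1149)
φ3=240.0°: virtual centre (-0.1530, -0.2651, -0.1061), radius l
eliminate P² terms by subtracting sphere 1 from 2 and 3
[-0.9953 0.5134 -0.2037]·P = -0.0212;  [-1.0049 -0.5301 -0.1860]·P = -0.0173
Cramer: x(z) = 0.0193-0.1950z;  y(z) = -0.0039+0.0188z
quadratic in z: (1.0384)z²+(0.1547)z+(-0.0933)=0, √Δ=0.6416 → z ∈ {-0.3834, 0.2344}; z = -0.3834 (taking z<0)
x = 0.0941, y = -0.0111

(0.0941, -0.0111, -0.3834)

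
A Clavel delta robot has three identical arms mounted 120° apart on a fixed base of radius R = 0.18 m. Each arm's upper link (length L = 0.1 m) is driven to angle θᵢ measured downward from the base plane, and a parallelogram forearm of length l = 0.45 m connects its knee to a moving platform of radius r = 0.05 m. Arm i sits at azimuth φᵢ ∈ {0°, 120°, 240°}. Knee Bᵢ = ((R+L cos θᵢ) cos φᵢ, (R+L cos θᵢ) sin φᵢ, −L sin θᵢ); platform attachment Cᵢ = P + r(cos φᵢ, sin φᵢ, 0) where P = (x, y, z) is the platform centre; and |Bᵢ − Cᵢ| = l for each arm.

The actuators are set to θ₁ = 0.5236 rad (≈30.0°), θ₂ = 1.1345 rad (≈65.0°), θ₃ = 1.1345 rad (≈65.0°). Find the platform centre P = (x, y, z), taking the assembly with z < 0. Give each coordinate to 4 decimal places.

(0.0834, 0.0000, -0.4798)

φ1=0.0°: virtual centre (0.2166, 0.0000, -0.0500), radius l
φ2=120.0°: virtual centre (-0.0861, 0.1492, -0.0906), radius l
φ3=240.0°: virtual centre (-0.0861, -0.1492, -0.0906), radius l
eliminate P² terms by subtracting sphere 1 from 2 and 3
plane₁₂: -0.6055x+0.2984y+-0.0813z = -0.0115
Cramer: x(z) = 0.0190-0.1342z;  y(z) = 0.0000+0.0000z
into |P−S₁|² = l²: 1.0180z² + 0.1530z + -0.1610 = 0;  Δ = 0.6789;  z = -0.4798 or 0.3295 → z<0 root = -0.4798
x = 0.0834, y = 0.0000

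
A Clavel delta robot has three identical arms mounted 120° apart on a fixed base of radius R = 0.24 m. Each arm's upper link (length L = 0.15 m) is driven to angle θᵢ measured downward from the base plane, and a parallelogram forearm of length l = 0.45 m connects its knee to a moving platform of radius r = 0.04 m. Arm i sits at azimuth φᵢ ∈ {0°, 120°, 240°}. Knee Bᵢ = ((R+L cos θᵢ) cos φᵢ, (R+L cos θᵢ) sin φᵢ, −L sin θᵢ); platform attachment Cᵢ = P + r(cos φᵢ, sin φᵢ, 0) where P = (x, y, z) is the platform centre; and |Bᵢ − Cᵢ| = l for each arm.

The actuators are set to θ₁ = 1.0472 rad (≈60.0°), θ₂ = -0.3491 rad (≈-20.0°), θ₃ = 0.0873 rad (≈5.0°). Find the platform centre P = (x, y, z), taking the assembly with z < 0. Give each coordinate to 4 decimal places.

arm 1 at φ=0.0°: (R−r)+L cos θ1 = 0.2750;  O1 = (0.2750, 0.0000, -0.1299)
O2 = (0.3410·cos120.0°, 0.3410·sin120.0°, 0.0513) = (-0.1705, 0.2953, 0.0513)
arm 3 at φ=240.0°: (R−r)+L cos θ3 = 0.3494;  O3 = (-0.1747, -0.3026, -0.0131)
subtract pairs → two planes through P
plane₁₂: -0.8910x+0.5905y+0.3624z = 0.0264
Cramer: x(z) = -0.0313+0.3338z;  y(z) = -0.0026-0.1101z
sphere 1 gives Az²+Bz+C=0 with A=1.1236, B=0.0558, C=-0.0918;  B²−4AC=0.4156;  roots -0.3117, 0.2620;  negative root z = -0.3117
x = -0.1354, y = 0.0317

(-0.1354, 0.0317, -0.3117)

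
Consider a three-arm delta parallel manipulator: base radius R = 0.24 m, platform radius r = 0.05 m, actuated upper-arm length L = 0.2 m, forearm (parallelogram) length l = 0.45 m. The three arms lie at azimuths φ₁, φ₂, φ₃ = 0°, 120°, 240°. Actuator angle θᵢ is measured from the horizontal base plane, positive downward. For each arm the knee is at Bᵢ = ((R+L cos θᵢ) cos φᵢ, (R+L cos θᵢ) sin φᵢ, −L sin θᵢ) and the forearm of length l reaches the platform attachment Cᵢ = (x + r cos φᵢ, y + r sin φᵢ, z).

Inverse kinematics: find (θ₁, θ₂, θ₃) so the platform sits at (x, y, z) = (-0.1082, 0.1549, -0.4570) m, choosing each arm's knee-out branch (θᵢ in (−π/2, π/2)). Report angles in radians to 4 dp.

θ₁ = 1.3960, θ₂ = 0.2617, θ₃ = 1.3087

φ1=0.0° → target in arm frame (-0.1082, 0.1549)
  e−x'=0.2982;  (l²−L²−(e−x')²−y'²−z²)/2L = -0.3982
  θ1 = atan2(B,A) + arccos(C/0.5457) = 1.3960
arm 2 (φ=120.0°): x'=0.1882, y'=0.0163
  A=0.0018, B=-0.4570, C=(l²−L²−A²−y'²−z²)/(2L)=-0.1165
  √(A²+B²)=0.4570;  θ2 = -1.5670+1.8287 ≈ 0.2617
arm 3 (φ=240.0°): x'=-0.0800, y'=-0.1712
  e−x'=0.2700;  (l²−L²−(e−x')²−y'²−z²)/2L = -0.3714
  √(A²+B²)=0.5308;  θ3 = -1.0371+2.3458 ≈ 1.3087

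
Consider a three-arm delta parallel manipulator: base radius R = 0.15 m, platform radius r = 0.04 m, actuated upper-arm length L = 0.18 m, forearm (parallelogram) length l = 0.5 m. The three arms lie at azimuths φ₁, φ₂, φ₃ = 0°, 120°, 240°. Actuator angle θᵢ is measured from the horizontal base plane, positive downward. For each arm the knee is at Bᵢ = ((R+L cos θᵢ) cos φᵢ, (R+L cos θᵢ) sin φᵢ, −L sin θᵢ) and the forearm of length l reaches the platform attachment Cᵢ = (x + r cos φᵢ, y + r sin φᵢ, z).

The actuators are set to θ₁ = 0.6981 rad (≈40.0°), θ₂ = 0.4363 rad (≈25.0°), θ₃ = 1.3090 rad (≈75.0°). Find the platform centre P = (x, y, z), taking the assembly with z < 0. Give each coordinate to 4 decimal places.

(0.0503, 0.1834, -0.5368)

arm 1 at φ=0.0°: e+L cos θ1 = 0.2479;  O1 = (0.2479, 0.0000, -0.1157)
φ2=120.0°: virtual centre (-0.1366, 0.2365, -0.0761), radius l
φ3=240.0°: virtual centre (-0.0783, -0.1356, -0.1739), radius l
eliminate P² terms by subtracting sphere 1 from 2 and 3
[-0.7689 0.4731 0.0793]·P = 0.0056;  [-0.6524 -0.2712 -0.1163]·P = -0.0201
Cramer: x(z) = 0.0155-0.0649z;  y(z) = 0.0369-0.2730z
into |P−O₁|² = l²: 1.0787z² + 0.2414z + -0.1812 = 0;  Δ = 0.8403;  z = -0.5368 or 0.3130 → z<0 root = -0.5368
x = 0.0503, y = 0.1834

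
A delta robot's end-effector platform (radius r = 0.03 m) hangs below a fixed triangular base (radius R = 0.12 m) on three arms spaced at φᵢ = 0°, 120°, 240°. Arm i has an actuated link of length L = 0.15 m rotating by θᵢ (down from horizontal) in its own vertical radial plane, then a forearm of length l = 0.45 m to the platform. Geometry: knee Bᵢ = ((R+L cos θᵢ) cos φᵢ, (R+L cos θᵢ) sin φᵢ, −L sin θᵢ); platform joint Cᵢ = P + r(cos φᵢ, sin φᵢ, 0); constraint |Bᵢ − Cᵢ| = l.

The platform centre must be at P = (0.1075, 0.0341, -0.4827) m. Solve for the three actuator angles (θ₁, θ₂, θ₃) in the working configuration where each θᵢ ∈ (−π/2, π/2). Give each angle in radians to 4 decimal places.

θ₁ = 0.3491, θ₂ = 0.7855, θ₃ = 0.9600

arm 1 (φ=0.0°): x'=0.1075, y'=0.0341
  e−x'=-0.0175;  (l²−L²−(e−x')²−y'²−z²)/2L = -0.1816
  θ1 = atan2(B,A) + arccos(C/0.4830) = 0.3491
arm 2 (φ=120.0°): x'=-0.0242, y'=-0.1101
  A=0.1142, B=-0.4827, C=(l²−L²−A²−y'²−z²)/(2L)=-0.2606
  √(A²+B²)=0.4960;  θ2 = -1.3384+2.1239 ≈ 0.7855
arm 3 (φ=240.0°): x'=-0.0833, y'=0.0760
  A cos θ + B sin θ = C:  0.1733·cos θ + -0.4827·sin θ = -0.2960
  θ3 = atan2(B,A) + arccos(C/0.5129) = 0.9600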